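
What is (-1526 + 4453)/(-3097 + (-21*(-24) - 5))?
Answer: -2927/2598 ≈ -1.1266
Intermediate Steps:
(-1526 + 4453)/(-3097 + (-21*(-24) - 5)) = 2927/(-3097 + (504 - 5)) = 2927/(-3097 + 499) = 2927/(-2598) = 2927*(-1/2598) = -2927/2598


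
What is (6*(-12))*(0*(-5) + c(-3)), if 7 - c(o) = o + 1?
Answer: -648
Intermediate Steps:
c(o) = 6 - o (c(o) = 7 - (o + 1) = 7 - (1 + o) = 7 + (-1 - o) = 6 - o)
(6*(-12))*(0*(-5) + c(-3)) = (6*(-12))*(0*(-5) + (6 - 1*(-3))) = -72*(0 + (6 + 3)) = -72*(0 + 9) = -72*9 = -648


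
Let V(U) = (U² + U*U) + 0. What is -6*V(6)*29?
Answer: -12528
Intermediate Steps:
V(U) = 2*U² (V(U) = (U² + U²) + 0 = 2*U² + 0 = 2*U²)
-6*V(6)*29 = -12*6²*29 = -12*36*29 = -6*72*29 = -432*29 = -12528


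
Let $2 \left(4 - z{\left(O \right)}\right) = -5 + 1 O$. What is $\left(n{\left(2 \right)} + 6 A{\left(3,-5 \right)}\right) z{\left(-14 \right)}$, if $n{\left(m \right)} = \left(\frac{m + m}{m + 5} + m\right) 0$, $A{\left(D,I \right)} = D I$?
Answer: $-1215$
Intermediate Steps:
$z{\left(O \right)} = \frac{13}{2} - \frac{O}{2}$ ($z{\left(O \right)} = 4 - \frac{-5 + 1 O}{2} = 4 - \frac{-5 + O}{2} = 4 - \left(- \frac{5}{2} + \frac{O}{2}\right) = \frac{13}{2} - \frac{O}{2}$)
$n{\left(m \right)} = 0$ ($n{\left(m \right)} = \left(\frac{2 m}{5 + m} + m\right) 0 = \left(m + \frac{2 m}{5 + m}\right) 0 = 0$)
$\left(n{\left(2 \right)} + 6 A{\left(3,-5 \right)}\right) z{\left(-14 \right)} = \left(0 + 6 \cdot 3 \left(-5\right)\right) \left(\frac{13}{2} - -7\right) = \left(0 + 6 \left(-15\right)\right) \left(\frac{13}{2} + 7\right) = \left(0 - 90\right) \frac{27}{2} = \left(-90\right) \frac{27}{2} = -1215$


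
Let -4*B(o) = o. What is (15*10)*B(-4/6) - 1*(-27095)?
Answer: 27120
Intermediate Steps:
B(o) = -o/4
(15*10)*B(-4/6) - 1*(-27095) = (15*10)*(-(-1)/6) - 1*(-27095) = 150*(-(-1)/6) + 27095 = 150*(-¼*(-⅔)) + 27095 = 150*(⅙) + 27095 = 25 + 27095 = 27120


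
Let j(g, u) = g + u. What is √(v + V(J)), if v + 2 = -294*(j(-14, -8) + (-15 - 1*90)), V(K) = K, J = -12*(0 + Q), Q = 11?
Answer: 2*√9301 ≈ 192.88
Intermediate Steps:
J = -132 (J = -12*(0 + 11) = -12*11 = -132)
v = 37336 (v = -2 - 294*((-14 - 8) + (-15 - 1*90)) = -2 - 294*(-22 + (-15 - 90)) = -2 - 294*(-22 - 105) = -2 - 294*(-127) = -2 + 37338 = 37336)
√(v + V(J)) = √(37336 - 132) = √37204 = 2*√9301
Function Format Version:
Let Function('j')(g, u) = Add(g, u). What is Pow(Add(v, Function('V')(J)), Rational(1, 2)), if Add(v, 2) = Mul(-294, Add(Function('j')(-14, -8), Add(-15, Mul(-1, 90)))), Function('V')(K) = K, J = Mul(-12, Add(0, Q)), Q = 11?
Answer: Mul(2, Pow(9301, Rational(1, 2))) ≈ 192.88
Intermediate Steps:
J = -132 (J = Mul(-12, Add(0, 11)) = Mul(-12, 11) = -132)
v = 37336 (v = Add(-2, Mul(-294, Add(Add(-14, -8), Add(-15, Mul(-1, 90))))) = Add(-2, Mul(-294, Add(-22, Add(-15, -90)))) = Add(-2, Mul(-294, Add(-22, -105))) = Add(-2, Mul(-294, -127)) = Add(-2, 37338) = 37336)
Pow(Add(v, Function('V')(J)), Rational(1, 2)) = Pow(Add(37336, -132), Rational(1, 2)) = Pow(37204, Rational(1, 2)) = Mul(2, Pow(9301, Rational(1, 2)))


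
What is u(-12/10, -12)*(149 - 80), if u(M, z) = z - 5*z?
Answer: 3312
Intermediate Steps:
u(M, z) = -4*z
u(-12/10, -12)*(149 - 80) = (-4*(-12))*(149 - 80) = 48*69 = 3312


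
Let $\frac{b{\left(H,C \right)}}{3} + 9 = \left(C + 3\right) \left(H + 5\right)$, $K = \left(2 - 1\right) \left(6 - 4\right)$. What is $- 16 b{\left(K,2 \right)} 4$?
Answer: $-4992$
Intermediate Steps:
$K = 2$ ($K = 1 \cdot 2 = 2$)
$b{\left(H,C \right)} = -27 + 3 \left(3 + C\right) \left(5 + H\right)$ ($b{\left(H,C \right)} = -27 + 3 \left(C + 3\right) \left(H + 5\right) = -27 + 3 \left(3 + C\right) \left(5 + H\right)$)
$- 16 b{\left(K,2 \right)} 4 = - 16 \left(18 + 9 \cdot 2 + 15 \cdot 2 + 3 \cdot 2 \cdot 2\right) 4 = - 16 \left(18 + 18 + 30 + 12\right) 4 = \left(-16\right) 78 \cdot 4 = \left(-1248\right) 4 = -4992$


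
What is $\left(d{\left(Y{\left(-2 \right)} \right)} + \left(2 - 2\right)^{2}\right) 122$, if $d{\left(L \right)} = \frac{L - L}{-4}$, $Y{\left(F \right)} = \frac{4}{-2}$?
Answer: $0$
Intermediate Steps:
$Y{\left(F \right)} = -2$ ($Y{\left(F \right)} = 4 \left(- \frac{1}{2}\right) = -2$)
$d{\left(L \right)} = 0$ ($d{\left(L \right)} = 0 \left(- \frac{1}{4}\right) = 0$)
$\left(d{\left(Y{\left(-2 \right)} \right)} + \left(2 - 2\right)^{2}\right) 122 = \left(0 + \left(2 - 2\right)^{2}\right) 122 = \left(0 + 0^{2}\right) 122 = \left(0 + 0\right) 122 = 0 \cdot 122 = 0$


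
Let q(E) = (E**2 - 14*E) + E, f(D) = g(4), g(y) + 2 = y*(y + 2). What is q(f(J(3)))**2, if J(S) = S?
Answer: 39204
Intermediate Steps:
g(y) = -2 + y*(2 + y) (g(y) = -2 + y*(y + 2) = -2 + y*(2 + y))
f(D) = 22 (f(D) = -2 + 4**2 + 2*4 = -2 + 16 + 8 = 22)
q(E) = E**2 - 13*E
q(f(J(3)))**2 = (22*(-13 + 22))**2 = (22*9)**2 = 198**2 = 39204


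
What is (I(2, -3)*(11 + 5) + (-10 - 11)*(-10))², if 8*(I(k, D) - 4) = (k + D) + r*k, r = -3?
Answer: 67600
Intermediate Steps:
I(k, D) = 4 - k/4 + D/8 (I(k, D) = 4 + ((k + D) - 3*k)/8 = 4 + ((D + k) - 3*k)/8 = 4 + (D - 2*k)/8 = 4 + (-k/4 + D/8) = 4 - k/4 + D/8)
(I(2, -3)*(11 + 5) + (-10 - 11)*(-10))² = ((4 - ¼*2 + (⅛)*(-3))*(11 + 5) + (-10 - 11)*(-10))² = ((4 - ½ - 3/8)*16 - 21*(-10))² = ((25/8)*16 + 210)² = (50 + 210)² = 260² = 67600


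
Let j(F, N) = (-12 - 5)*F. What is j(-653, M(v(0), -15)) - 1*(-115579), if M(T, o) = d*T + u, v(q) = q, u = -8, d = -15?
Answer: 126680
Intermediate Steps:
M(T, o) = -8 - 15*T (M(T, o) = -15*T - 8 = -8 - 15*T)
j(F, N) = -17*F
j(-653, M(v(0), -15)) - 1*(-115579) = -17*(-653) - 1*(-115579) = 11101 + 115579 = 126680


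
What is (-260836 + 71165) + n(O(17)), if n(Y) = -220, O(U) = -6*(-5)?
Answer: -189891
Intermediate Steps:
O(U) = 30
(-260836 + 71165) + n(O(17)) = (-260836 + 71165) - 220 = -189671 - 220 = -189891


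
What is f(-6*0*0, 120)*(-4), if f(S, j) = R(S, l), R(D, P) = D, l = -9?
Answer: 0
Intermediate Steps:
f(S, j) = S
f(-6*0*0, 120)*(-4) = (-6*0*0)*(-4) = (0*0)*(-4) = 0*(-4) = 0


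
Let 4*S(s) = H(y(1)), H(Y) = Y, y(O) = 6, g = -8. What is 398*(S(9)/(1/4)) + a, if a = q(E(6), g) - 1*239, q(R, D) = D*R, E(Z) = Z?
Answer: 2101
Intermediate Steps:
S(s) = 3/2 (S(s) = (¼)*6 = 3/2)
a = -287 (a = -8*6 - 1*239 = -48 - 239 = -287)
398*(S(9)/(1/4)) + a = 398*(3/(2*(1/4))) - 287 = 398*(3/(2*(¼))) - 287 = 398*((3/2)*4) - 287 = 398*6 - 287 = 2388 - 287 = 2101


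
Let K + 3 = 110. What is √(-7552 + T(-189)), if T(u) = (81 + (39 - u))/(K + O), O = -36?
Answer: I*√38047693/71 ≈ 86.877*I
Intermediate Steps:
K = 107 (K = -3 + 110 = 107)
T(u) = 120/71 - u/71 (T(u) = (81 + (39 - u))/(107 - 36) = (120 - u)/71 = (120 - u)*(1/71) = 120/71 - u/71)
√(-7552 + T(-189)) = √(-7552 + (120/71 - 1/71*(-189))) = √(-7552 + (120/71 + 189/71)) = √(-7552 + 309/71) = √(-535883/71) = I*√38047693/71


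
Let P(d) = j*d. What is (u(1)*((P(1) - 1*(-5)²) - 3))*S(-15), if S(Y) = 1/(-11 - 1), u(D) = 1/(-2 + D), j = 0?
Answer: -7/3 ≈ -2.3333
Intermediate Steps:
P(d) = 0 (P(d) = 0*d = 0)
S(Y) = -1/12 (S(Y) = 1/(-12) = -1/12)
(u(1)*((P(1) - 1*(-5)²) - 3))*S(-15) = (((0 - 1*(-5)²) - 3)/(-2 + 1))*(-1/12) = (((0 - 1*25) - 3)/(-1))*(-1/12) = -((0 - 25) - 3)*(-1/12) = -(-25 - 3)*(-1/12) = -1*(-28)*(-1/12) = 28*(-1/12) = -7/3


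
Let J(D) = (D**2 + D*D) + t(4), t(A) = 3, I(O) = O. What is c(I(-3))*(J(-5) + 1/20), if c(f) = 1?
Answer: 1061/20 ≈ 53.050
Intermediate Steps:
J(D) = 3 + 2*D**2 (J(D) = (D**2 + D*D) + 3 = (D**2 + D**2) + 3 = 2*D**2 + 3 = 3 + 2*D**2)
c(I(-3))*(J(-5) + 1/20) = 1*((3 + 2*(-5)**2) + 1/20) = 1*((3 + 2*25) + 1/20) = 1*((3 + 50) + 1/20) = 1*(53 + 1/20) = 1*(1061/20) = 1061/20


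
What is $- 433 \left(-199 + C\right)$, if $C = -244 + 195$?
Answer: $107384$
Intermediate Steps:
$C = -49$
$- 433 \left(-199 + C\right) = - 433 \left(-199 - 49\right) = \left(-433\right) \left(-248\right) = 107384$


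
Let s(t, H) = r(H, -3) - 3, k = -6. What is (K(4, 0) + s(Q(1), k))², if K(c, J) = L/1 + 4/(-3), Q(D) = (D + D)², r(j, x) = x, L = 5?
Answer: 49/9 ≈ 5.4444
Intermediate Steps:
Q(D) = 4*D² (Q(D) = (2*D)² = 4*D²)
K(c, J) = 11/3 (K(c, J) = 5/1 + 4/(-3) = 5*1 + 4*(-⅓) = 5 - 4/3 = 11/3)
s(t, H) = -6 (s(t, H) = -3 - 3 = -6)
(K(4, 0) + s(Q(1), k))² = (11/3 - 6)² = (-7/3)² = 49/9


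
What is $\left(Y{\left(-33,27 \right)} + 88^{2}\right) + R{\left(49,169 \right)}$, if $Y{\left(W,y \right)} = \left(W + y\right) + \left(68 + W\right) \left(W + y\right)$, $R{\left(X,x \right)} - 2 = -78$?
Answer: $7452$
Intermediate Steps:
$R{\left(X,x \right)} = -76$ ($R{\left(X,x \right)} = 2 - 78 = -76$)
$Y{\left(W,y \right)} = W + y + \left(68 + W\right) \left(W + y\right)$
$\left(Y{\left(-33,27 \right)} + 88^{2}\right) + R{\left(49,169 \right)} = \left(\left(\left(-33\right)^{2} + 69 \left(-33\right) + 69 \cdot 27 - 891\right) + 88^{2}\right) - 76 = \left(\left(1089 - 2277 + 1863 - 891\right) + 7744\right) - 76 = \left(-216 + 7744\right) - 76 = 7528 - 76 = 7452$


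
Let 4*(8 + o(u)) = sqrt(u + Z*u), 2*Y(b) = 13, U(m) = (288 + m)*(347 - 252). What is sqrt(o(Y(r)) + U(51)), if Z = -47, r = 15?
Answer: sqrt(128788 + I*sqrt(299))/2 ≈ 179.44 + 0.012046*I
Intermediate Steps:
U(m) = 27360 + 95*m (U(m) = (288 + m)*95 = 27360 + 95*m)
Y(b) = 13/2 (Y(b) = (1/2)*13 = 13/2)
o(u) = -8 + sqrt(46)*sqrt(-u)/4 (o(u) = -8 + sqrt(u - 47*u)/4 = -8 + sqrt(-46*u)/4 = -8 + (sqrt(46)*sqrt(-u))/4 = -8 + sqrt(46)*sqrt(-u)/4)
sqrt(o(Y(r)) + U(51)) = sqrt((-8 + sqrt(46)*sqrt(-1*13/2)/4) + (27360 + 95*51)) = sqrt((-8 + sqrt(46)*sqrt(-13/2)/4) + (27360 + 4845)) = sqrt((-8 + sqrt(46)*(I*sqrt(26)/2)/4) + 32205) = sqrt((-8 + I*sqrt(299)/4) + 32205) = sqrt(32197 + I*sqrt(299)/4)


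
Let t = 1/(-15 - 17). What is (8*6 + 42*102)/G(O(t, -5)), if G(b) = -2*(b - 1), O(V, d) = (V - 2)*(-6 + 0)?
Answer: -34656/179 ≈ -193.61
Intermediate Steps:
t = -1/32 (t = 1/(-32) = -1/32 ≈ -0.031250)
O(V, d) = 12 - 6*V (O(V, d) = (-2 + V)*(-6) = 12 - 6*V)
G(b) = 2 - 2*b (G(b) = -2*(-1 + b) = 2 - 2*b)
(8*6 + 42*102)/G(O(t, -5)) = (8*6 + 42*102)/(2 - 2*(12 - 6*(-1/32))) = (48 + 4284)/(2 - 2*(12 + 3/16)) = 4332/(2 - 2*195/16) = 4332/(2 - 195/8) = 4332/(-179/8) = 4332*(-8/179) = -34656/179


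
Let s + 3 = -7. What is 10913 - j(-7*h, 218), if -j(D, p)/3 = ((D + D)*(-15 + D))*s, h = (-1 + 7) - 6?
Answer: 10913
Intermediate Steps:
s = -10 (s = -3 - 7 = -10)
h = 0 (h = 6 - 6 = 0)
j(D, p) = 60*D*(-15 + D) (j(D, p) = -3*(D + D)*(-15 + D)*(-10) = -3*(2*D)*(-15 + D)*(-10) = -3*2*D*(-15 + D)*(-10) = -(-60)*D*(-15 + D) = 60*D*(-15 + D))
10913 - j(-7*h, 218) = 10913 - 60*(-7*0)*(-15 - 7*0) = 10913 - 60*(-1*0)*(-15 - 1*0) = 10913 - 60*0*(-15 + 0) = 10913 - 60*0*(-15) = 10913 - 1*0 = 10913 + 0 = 10913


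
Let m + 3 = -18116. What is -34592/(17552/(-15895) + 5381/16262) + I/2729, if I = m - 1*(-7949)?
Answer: 24399308180453390/545526087541 ≈ 44726.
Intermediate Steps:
m = -18119 (m = -3 - 18116 = -18119)
I = -10170 (I = -18119 - 1*(-7949) = -18119 + 7949 = -10170)
-34592/(17552/(-15895) + 5381/16262) + I/2729 = -34592/(17552/(-15895) + 5381/16262) - 10170/2729 = -34592/(17552*(-1/15895) + 5381*(1/16262)) - 10170*1/2729 = -34592/(-17552/15895 + 5381/16262) - 10170/2729 = -34592/(-199899629/258484490) - 10170/2729 = -34592*(-258484490/199899629) - 10170/2729 = 8941495478080/199899629 - 10170/2729 = 24399308180453390/545526087541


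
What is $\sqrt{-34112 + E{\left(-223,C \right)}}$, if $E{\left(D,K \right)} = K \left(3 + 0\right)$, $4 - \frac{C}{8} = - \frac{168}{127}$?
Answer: $\frac{20 i \sqrt{1370330}}{127} \approx 184.35 i$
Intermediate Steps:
$C = \frac{5408}{127}$ ($C = 32 - 8 \left(- \frac{168}{127}\right) = 32 - 8 \left(\left(-168\right) \frac{1}{127}\right) = 32 - - \frac{1344}{127} = 32 + \frac{1344}{127} = \frac{5408}{127} \approx 42.583$)
$E{\left(D,K \right)} = 3 K$ ($E{\left(D,K \right)} = K 3 = 3 K$)
$\sqrt{-34112 + E{\left(-223,C \right)}} = \sqrt{-34112 + 3 \cdot \frac{5408}{127}} = \sqrt{-34112 + \frac{16224}{127}} = \sqrt{- \frac{4316000}{127}} = \frac{20 i \sqrt{1370330}}{127}$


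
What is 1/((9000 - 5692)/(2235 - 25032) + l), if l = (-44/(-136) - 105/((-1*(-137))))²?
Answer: 29095628724/1485280493 ≈ 19.589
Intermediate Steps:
l = 4255969/21696964 (l = (-44*(-1/136) - 105/137)² = (11/34 - 105*1/137)² = (11/34 - 105/137)² = (-2063/4658)² = 4255969/21696964 ≈ 0.19616)
1/((9000 - 5692)/(2235 - 25032) + l) = 1/((9000 - 5692)/(2235 - 25032) + 4255969/21696964) = 1/(3308/(-22797) + 4255969/21696964) = 1/(3308*(-1/22797) + 4255969/21696964) = 1/(-3308/22797 + 4255969/21696964) = 1/(1485280493/29095628724) = 29095628724/1485280493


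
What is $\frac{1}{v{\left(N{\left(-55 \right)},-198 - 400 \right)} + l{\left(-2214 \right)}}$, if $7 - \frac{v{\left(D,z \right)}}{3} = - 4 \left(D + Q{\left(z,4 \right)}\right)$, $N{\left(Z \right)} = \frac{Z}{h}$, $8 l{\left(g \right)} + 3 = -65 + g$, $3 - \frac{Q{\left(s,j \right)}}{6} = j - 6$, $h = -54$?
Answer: $\frac{36}{3887} \approx 0.0092616$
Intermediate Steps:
$Q{\left(s,j \right)} = 54 - 6 j$ ($Q{\left(s,j \right)} = 18 - 6 \left(j - 6\right) = 18 - 6 \left(-6 + j\right) = 18 - \left(-36 + 6 j\right) = 54 - 6 j$)
$l{\left(g \right)} = - \frac{17}{2} + \frac{g}{8}$ ($l{\left(g \right)} = - \frac{3}{8} + \frac{-65 + g}{8} = - \frac{3}{8} + \left(- \frac{65}{8} + \frac{g}{8}\right) = - \frac{17}{2} + \frac{g}{8}$)
$N{\left(Z \right)} = - \frac{Z}{54}$ ($N{\left(Z \right)} = \frac{Z}{-54} = Z \left(- \frac{1}{54}\right) = - \frac{Z}{54}$)
$v{\left(D,z \right)} = 381 + 12 D$ ($v{\left(D,z \right)} = 21 - 3 \left(- 4 \left(D + \left(54 - 24\right)\right)\right) = 21 - 3 \left(- 4 \left(D + 30\right)\right) = 21 - 3 \left(- 4 \left(30 + D\right)\right) = 21 - 3 \left(-120 - 4 D\right) = 21 + \left(360 + 12 D\right) = 381 + 12 D$)
$\frac{1}{v{\left(N{\left(-55 \right)},-198 - 400 \right)} + l{\left(-2214 \right)}} = \frac{1}{\left(381 + 12 \left(\left(- \frac{1}{54}\right) \left(-55\right)\right)\right) + \left(- \frac{17}{2} + \frac{1}{8} \left(-2214\right)\right)} = \frac{1}{\left(381 + 12 \cdot \frac{55}{54}\right) - \frac{1141}{4}} = \frac{1}{\left(381 + \frac{110}{9}\right) - \frac{1141}{4}} = \frac{1}{\frac{3539}{9} - \frac{1141}{4}} = \frac{1}{\frac{3887}{36}} = \frac{36}{3887}$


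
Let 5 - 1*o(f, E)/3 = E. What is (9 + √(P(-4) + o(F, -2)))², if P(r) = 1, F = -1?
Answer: (9 + √22)² ≈ 187.43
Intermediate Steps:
o(f, E) = 15 - 3*E
(9 + √(P(-4) + o(F, -2)))² = (9 + √(1 + (15 - 3*(-2))))² = (9 + √(1 + (15 + 6)))² = (9 + √(1 + 21))² = (9 + √22)²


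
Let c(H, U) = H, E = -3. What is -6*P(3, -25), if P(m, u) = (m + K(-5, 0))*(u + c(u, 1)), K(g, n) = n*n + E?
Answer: 0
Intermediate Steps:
K(g, n) = -3 + n**2 (K(g, n) = n*n - 3 = n**2 - 3 = -3 + n**2)
P(m, u) = 2*u*(-3 + m) (P(m, u) = (m + (-3 + 0**2))*(u + u) = (m + (-3 + 0))*(2*u) = (m - 3)*(2*u) = (-3 + m)*(2*u) = 2*u*(-3 + m))
-6*P(3, -25) = -12*(-25)*(-3 + 3) = -12*(-25)*0 = -6*0 = 0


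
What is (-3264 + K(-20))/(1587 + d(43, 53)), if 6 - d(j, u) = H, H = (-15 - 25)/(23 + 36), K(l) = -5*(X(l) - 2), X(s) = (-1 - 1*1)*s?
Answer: -203786/94027 ≈ -2.1673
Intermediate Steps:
X(s) = -2*s (X(s) = (-1 - 1)*s = -2*s)
K(l) = 10 + 10*l (K(l) = -5*(-2*l - 2) = -5*(-2 - 2*l) = 10 + 10*l)
H = -40/59 ≈ -0.67797
d(j, u) = 394/59 (d(j, u) = 6 - 1*(-40/59) = 6 + 40/59 = 394/59)
(-3264 + K(-20))/(1587 + d(43, 53)) = (-3264 + (10 + 10*(-20)))/(1587 + 394/59) = (-3264 + (10 - 200))/(94027/59) = (-3264 - 190)*(59/94027) = -3454*59/94027 = -203786/94027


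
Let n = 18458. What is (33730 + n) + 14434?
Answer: 66622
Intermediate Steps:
(33730 + n) + 14434 = (33730 + 18458) + 14434 = 52188 + 14434 = 66622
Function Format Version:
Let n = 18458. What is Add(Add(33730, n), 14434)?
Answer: 66622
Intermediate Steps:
Add(Add(33730, n), 14434) = Add(Add(33730, 18458), 14434) = Add(52188, 14434) = 66622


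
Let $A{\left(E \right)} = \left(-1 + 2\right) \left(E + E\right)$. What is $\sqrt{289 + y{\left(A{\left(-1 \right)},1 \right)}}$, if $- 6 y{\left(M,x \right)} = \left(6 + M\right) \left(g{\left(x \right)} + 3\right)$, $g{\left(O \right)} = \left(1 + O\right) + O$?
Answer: $\sqrt{285} \approx 16.882$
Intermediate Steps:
$g{\left(O \right)} = 1 + 2 O$
$A{\left(E \right)} = 2 E$ ($A{\left(E \right)} = 1 \cdot 2 E = 2 E$)
$y{\left(M,x \right)} = - \frac{\left(4 + 2 x\right) \left(6 + M\right)}{6}$ ($y{\left(M,x \right)} = - \frac{\left(6 + M\right) \left(\left(1 + 2 x\right) + 3\right)}{6} = - \frac{\left(6 + M\right) \left(4 + 2 x\right)}{6} = - \frac{\left(4 + 2 x\right) \left(6 + M\right)}{6}$)
$\sqrt{289 + y{\left(A{\left(-1 \right)},1 \right)}} = \sqrt{289 - \left(6 + \frac{1}{3} \cdot 2 \left(-1\right) 1 + \frac{2}{3} \cdot 2 \left(-1\right)\right)} = \sqrt{289 - \left(\frac{14}{3} - \frac{2}{3}\right)} = \sqrt{289 + \left(-4 - 2 + \frac{4}{3} + \frac{2}{3}\right)} = \sqrt{289 - 4} = \sqrt{285}$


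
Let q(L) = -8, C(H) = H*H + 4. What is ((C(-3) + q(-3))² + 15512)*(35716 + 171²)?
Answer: 1009236909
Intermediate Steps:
C(H) = 4 + H² (C(H) = H² + 4 = 4 + H²)
((C(-3) + q(-3))² + 15512)*(35716 + 171²) = (((4 + (-3)²) - 8)² + 15512)*(35716 + 171²) = (((4 + 9) - 8)² + 15512)*(35716 + 29241) = ((13 - 8)² + 15512)*64957 = (5² + 15512)*64957 = (25 + 15512)*64957 = 15537*64957 = 1009236909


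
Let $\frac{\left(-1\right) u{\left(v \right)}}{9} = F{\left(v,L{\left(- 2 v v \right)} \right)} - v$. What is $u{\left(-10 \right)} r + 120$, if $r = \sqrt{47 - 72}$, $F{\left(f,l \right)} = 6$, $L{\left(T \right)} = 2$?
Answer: $120 - 720 i \approx 120.0 - 720.0 i$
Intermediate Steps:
$r = 5 i$ ($r = \sqrt{-25} = 5 i \approx 5.0 i$)
$u{\left(v \right)} = -54 + 9 v$ ($u{\left(v \right)} = - 9 \left(6 - v\right) = -54 + 9 v$)
$u{\left(-10 \right)} r + 120 = \left(-54 + 9 \left(-10\right)\right) 5 i + 120 = \left(-54 - 90\right) 5 i + 120 = - 144 \cdot 5 i + 120 = - 720 i + 120 = 120 - 720 i$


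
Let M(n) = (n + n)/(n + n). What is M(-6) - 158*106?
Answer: -16747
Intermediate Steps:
M(n) = 1 (M(n) = (2*n)/((2*n)) = (2*n)*(1/(2*n)) = 1)
M(-6) - 158*106 = 1 - 158*106 = 1 - 16748 = -16747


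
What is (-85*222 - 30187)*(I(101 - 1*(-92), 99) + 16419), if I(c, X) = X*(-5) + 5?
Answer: -781428953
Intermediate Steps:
I(c, X) = 5 - 5*X (I(c, X) = -5*X + 5 = 5 - 5*X)
(-85*222 - 30187)*(I(101 - 1*(-92), 99) + 16419) = (-85*222 - 30187)*((5 - 5*99) + 16419) = (-18870 - 30187)*((5 - 495) + 16419) = -49057*(-490 + 16419) = -49057*15929 = -781428953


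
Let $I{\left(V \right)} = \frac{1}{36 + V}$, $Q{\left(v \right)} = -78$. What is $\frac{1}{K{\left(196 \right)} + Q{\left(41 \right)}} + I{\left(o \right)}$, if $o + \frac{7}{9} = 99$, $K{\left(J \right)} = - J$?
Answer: $\frac{629}{165496} \approx 0.0038007$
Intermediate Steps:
$o = \frac{884}{9}$ ($o = - \frac{7}{9} + 99 = \frac{884}{9} \approx 98.222$)
$\frac{1}{K{\left(196 \right)} + Q{\left(41 \right)}} + I{\left(o \right)} = \frac{1}{\left(-1\right) 196 - 78} + \frac{1}{36 + \frac{884}{9}} = \frac{1}{-196 - 78} + \frac{1}{\frac{1208}{9}} = \frac{1}{-274} + \frac{9}{1208} = - \frac{1}{274} + \frac{9}{1208} = \frac{629}{165496}$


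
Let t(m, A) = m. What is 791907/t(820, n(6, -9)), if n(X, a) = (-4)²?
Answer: 791907/820 ≈ 965.74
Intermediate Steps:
n(X, a) = 16
791907/t(820, n(6, -9)) = 791907/820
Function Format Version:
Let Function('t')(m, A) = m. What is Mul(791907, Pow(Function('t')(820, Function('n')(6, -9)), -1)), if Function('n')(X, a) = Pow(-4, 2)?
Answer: Rational(791907, 820) ≈ 965.74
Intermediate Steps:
Function('n')(X, a) = 16
Mul(791907, Pow(Function('t')(820, Function('n')(6, -9)), -1)) = Mul(791907, Pow(820, -1)) = Mul(791907, Rational(1, 820)) = Rational(791907, 820)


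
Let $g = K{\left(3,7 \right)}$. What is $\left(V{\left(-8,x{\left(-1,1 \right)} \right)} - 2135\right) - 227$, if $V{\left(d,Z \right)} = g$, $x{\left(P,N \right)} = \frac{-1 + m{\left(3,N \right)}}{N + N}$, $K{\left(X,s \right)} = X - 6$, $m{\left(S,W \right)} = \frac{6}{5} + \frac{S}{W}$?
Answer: $-2365$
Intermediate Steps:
$m{\left(S,W \right)} = \frac{6}{5} + \frac{S}{W}$ ($m{\left(S,W \right)} = 6 \cdot \frac{1}{5} + \frac{S}{W} = \frac{6}{5} + \frac{S}{W}$)
$K{\left(X,s \right)} = -6 + X$ ($K{\left(X,s \right)} = X - 6 = -6 + X$)
$x{\left(P,N \right)} = \frac{\frac{1}{5} + \frac{3}{N}}{2 N}$ ($x{\left(P,N \right)} = \frac{-1 + \left(\frac{6}{5} + \frac{3}{N}\right)}{N + N} = \frac{\frac{1}{5} + \frac{3}{N}}{2 N}$)
$g = -3$ ($g = -6 + 3 = -3$)
$V{\left(d,Z \right)} = -3$
$\left(V{\left(-8,x{\left(-1,1 \right)} \right)} - 2135\right) - 227 = \left(-3 - 2135\right) - 227 = -2138 - 227 = -2365$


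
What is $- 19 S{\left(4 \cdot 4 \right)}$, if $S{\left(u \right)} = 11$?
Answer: $-209$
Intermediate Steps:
$- 19 S{\left(4 \cdot 4 \right)} = \left(-19\right) 11 = -209$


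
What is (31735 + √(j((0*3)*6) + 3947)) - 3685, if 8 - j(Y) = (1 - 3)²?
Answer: 28050 + 3*√439 ≈ 28113.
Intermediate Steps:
j(Y) = 4 (j(Y) = 8 - (1 - 3)² = 8 - 1*(-2)² = 8 - 1*4 = 8 - 4 = 4)
(31735 + √(j((0*3)*6) + 3947)) - 3685 = (31735 + √(4 + 3947)) - 3685 = (31735 + √3951) - 3685 = (31735 + 3*√439) - 3685 = 28050 + 3*√439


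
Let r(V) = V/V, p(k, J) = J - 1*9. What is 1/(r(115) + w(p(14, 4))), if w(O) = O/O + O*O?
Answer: 1/27 ≈ 0.037037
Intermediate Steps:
p(k, J) = -9 + J (p(k, J) = J - 9 = -9 + J)
w(O) = 1 + O²
r(V) = 1
1/(r(115) + w(p(14, 4))) = 1/(1 + (1 + (-9 + 4)²)) = 1/(1 + (1 + (-5)²)) = 1/(1 + (1 + 25)) = 1/(1 + 26) = 1/27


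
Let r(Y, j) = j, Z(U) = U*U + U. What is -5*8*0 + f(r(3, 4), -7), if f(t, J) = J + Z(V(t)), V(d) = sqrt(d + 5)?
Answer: 5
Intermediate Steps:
V(d) = sqrt(5 + d)
Z(U) = U + U**2 (Z(U) = U**2 + U = U + U**2)
f(t, J) = J + sqrt(5 + t)*(1 + sqrt(5 + t))
-5*8*0 + f(r(3, 4), -7) = -5*8*0 + (5 - 7 + 4 + sqrt(5 + 4)) = -40*0 + (5 - 7 + 4 + sqrt(9)) = 0 + (5 - 7 + 4 + 3) = 0 + 5 = 5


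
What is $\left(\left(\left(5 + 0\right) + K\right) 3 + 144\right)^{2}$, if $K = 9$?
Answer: $34596$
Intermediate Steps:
$\left(\left(\left(5 + 0\right) + K\right) 3 + 144\right)^{2} = \left(\left(\left(5 + 0\right) + 9\right) 3 + 144\right)^{2} = \left(\left(5 + 9\right) 3 + 144\right)^{2} = \left(14 \cdot 3 + 144\right)^{2} = \left(42 + 144\right)^{2} = 186^{2} = 34596$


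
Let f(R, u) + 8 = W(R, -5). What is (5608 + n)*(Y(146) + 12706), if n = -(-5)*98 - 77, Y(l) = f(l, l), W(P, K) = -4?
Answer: 76430574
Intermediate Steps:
f(R, u) = -12 (f(R, u) = -8 - 4 = -12)
Y(l) = -12
n = 413 (n = -5*(-98) - 77 = 490 - 77 = 413)
(5608 + n)*(Y(146) + 12706) = (5608 + 413)*(-12 + 12706) = 6021*12694 = 76430574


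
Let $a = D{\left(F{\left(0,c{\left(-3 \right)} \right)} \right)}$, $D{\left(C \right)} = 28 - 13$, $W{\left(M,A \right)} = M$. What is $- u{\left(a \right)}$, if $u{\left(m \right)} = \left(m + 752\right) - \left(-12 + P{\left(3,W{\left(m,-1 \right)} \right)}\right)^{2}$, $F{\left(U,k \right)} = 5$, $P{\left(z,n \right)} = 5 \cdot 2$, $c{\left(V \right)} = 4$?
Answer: $-763$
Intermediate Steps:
$P{\left(z,n \right)} = 10$
$D{\left(C \right)} = 15$ ($D{\left(C \right)} = 28 - 13 = 15$)
$a = 15$
$u{\left(m \right)} = 748 + m$ ($u{\left(m \right)} = \left(m + 752\right) - \left(-12 + 10\right)^{2} = \left(752 + m\right) - \left(-2\right)^{2} = \left(752 + m\right) - 4 = 748 + m$)
$- u{\left(a \right)} = - (748 + 15) = \left(-1\right) 763 = -763$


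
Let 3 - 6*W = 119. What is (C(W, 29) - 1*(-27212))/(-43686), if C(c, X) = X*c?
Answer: -39977/65529 ≈ -0.61007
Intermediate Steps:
W = -58/3 (W = ½ - ⅙*119 = ½ - 119/6 = -58/3 ≈ -19.333)
(C(W, 29) - 1*(-27212))/(-43686) = (29*(-58/3) - 1*(-27212))/(-43686) = (-1682/3 + 27212)*(-1/43686) = (79954/3)*(-1/43686) = -39977/65529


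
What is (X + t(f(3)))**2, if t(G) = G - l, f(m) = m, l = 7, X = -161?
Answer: 27225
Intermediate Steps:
t(G) = -7 + G (t(G) = G - 1*7 = G - 7 = -7 + G)
(X + t(f(3)))**2 = (-161 + (-7 + 3))**2 = (-161 - 4)**2 = (-165)**2 = 27225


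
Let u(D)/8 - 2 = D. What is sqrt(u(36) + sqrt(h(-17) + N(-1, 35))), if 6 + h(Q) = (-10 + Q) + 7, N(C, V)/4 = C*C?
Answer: sqrt(304 + I*sqrt(22)) ≈ 17.436 + 0.1345*I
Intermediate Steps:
N(C, V) = 4*C**2 (N(C, V) = 4*(C*C) = 4*C**2)
u(D) = 16 + 8*D
h(Q) = -9 + Q (h(Q) = -6 + ((-10 + Q) + 7) = -6 + (-3 + Q) = -9 + Q)
sqrt(u(36) + sqrt(h(-17) + N(-1, 35))) = sqrt((16 + 8*36) + sqrt((-9 - 17) + 4*(-1)**2)) = sqrt((16 + 288) + sqrt(-26 + 4*1)) = sqrt(304 + sqrt(-26 + 4)) = sqrt(304 + sqrt(-22)) = sqrt(304 + I*sqrt(22))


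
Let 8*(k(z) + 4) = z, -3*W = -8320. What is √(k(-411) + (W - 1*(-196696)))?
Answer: √28715610/12 ≈ 446.56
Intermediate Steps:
W = 8320/3 (W = -⅓*(-8320) = 8320/3 ≈ 2773.3)
k(z) = -4 + z/8
√(k(-411) + (W - 1*(-196696))) = √((-4 + (⅛)*(-411)) + (8320/3 - 1*(-196696))) = √((-4 - 411/8) + (8320/3 + 196696)) = √(-443/8 + 598408/3) = √(4785935/24) = √28715610/12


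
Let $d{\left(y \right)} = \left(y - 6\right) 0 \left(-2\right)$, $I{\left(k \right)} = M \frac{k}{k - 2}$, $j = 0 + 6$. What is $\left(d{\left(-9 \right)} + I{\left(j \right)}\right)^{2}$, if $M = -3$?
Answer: $\frac{81}{4} \approx 20.25$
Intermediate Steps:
$j = 6$
$I{\left(k \right)} = - \frac{3 k}{-2 + k}$ ($I{\left(k \right)} = - 3 \frac{k}{k - 2} = - 3 \frac{k}{-2 + k} = - \frac{3 k}{-2 + k}$)
$d{\left(y \right)} = 0$ ($d{\left(y \right)} = \left(y - 6\right) 0 \left(-2\right) = \left(-6 + y\right) 0 \left(-2\right) = 0 \left(-2\right) = 0$)
$\left(d{\left(-9 \right)} + I{\left(j \right)}\right)^{2} = \left(0 - \frac{18}{-2 + 6}\right)^{2} = \left(0 - \frac{18}{4}\right)^{2} = \left(0 - 18 \cdot \frac{1}{4}\right)^{2} = \left(0 - \frac{9}{2}\right)^{2} = \left(- \frac{9}{2}\right)^{2} = \frac{81}{4}$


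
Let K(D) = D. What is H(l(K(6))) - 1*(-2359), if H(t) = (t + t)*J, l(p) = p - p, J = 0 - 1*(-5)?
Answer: 2359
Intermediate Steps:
J = 5 (J = 0 + 5 = 5)
l(p) = 0
H(t) = 10*t (H(t) = (t + t)*5 = (2*t)*5 = 10*t)
H(l(K(6))) - 1*(-2359) = 10*0 - 1*(-2359) = 0 + 2359 = 2359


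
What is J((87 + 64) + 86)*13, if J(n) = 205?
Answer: 2665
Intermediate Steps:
J((87 + 64) + 86)*13 = 205*13 = 2665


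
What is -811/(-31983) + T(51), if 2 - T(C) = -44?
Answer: 1472029/31983 ≈ 46.025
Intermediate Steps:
T(C) = 46 (T(C) = 2 - 1*(-44) = 2 + 44 = 46)
-811/(-31983) + T(51) = -811/(-31983) + 46 = -811*(-1/31983) + 46 = 811/31983 + 46 = 1472029/31983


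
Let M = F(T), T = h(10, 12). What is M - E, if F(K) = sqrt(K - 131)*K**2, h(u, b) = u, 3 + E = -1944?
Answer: 1947 + 1100*I ≈ 1947.0 + 1100.0*I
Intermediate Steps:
E = -1947 (E = -3 - 1944 = -1947)
T = 10
F(K) = K**2*sqrt(-131 + K) (F(K) = sqrt(-131 + K)*K**2 = K**2*sqrt(-131 + K))
M = 1100*I (M = 10**2*sqrt(-131 + 10) = 100*sqrt(-121) = 100*(11*I) = 1100*I ≈ 1100.0*I)
M - E = 1100*I - 1*(-1947) = 1100*I + 1947 = 1947 + 1100*I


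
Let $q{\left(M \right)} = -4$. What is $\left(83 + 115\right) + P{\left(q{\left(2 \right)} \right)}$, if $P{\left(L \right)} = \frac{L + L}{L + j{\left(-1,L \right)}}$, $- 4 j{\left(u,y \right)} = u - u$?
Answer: $200$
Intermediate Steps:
$j{\left(u,y \right)} = 0$ ($j{\left(u,y \right)} = - \frac{u - u}{4} = \left(- \frac{1}{4}\right) 0 = 0$)
$P{\left(L \right)} = 2$ ($P{\left(L \right)} = \frac{L + L}{L + 0} = \frac{2 L}{L} = 2$)
$\left(83 + 115\right) + P{\left(q{\left(2 \right)} \right)} = \left(83 + 115\right) + 2 = 198 + 2 = 200$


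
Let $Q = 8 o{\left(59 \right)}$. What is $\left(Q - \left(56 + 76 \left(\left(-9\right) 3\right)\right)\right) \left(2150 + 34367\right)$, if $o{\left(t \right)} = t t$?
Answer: $1089813348$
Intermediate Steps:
$o{\left(t \right)} = t^{2}$
$Q = 27848$ ($Q = 8 \cdot 59^{2} = 8 \cdot 3481 = 27848$)
$\left(Q - \left(56 + 76 \left(\left(-9\right) 3\right)\right)\right) \left(2150 + 34367\right) = \left(27848 - \left(56 + 76 \left(\left(-9\right) 3\right)\right)\right) \left(2150 + 34367\right) = \left(27848 - -1996\right) 36517 = \left(27848 + \left(-56 + 2052\right)\right) 36517 = \left(27848 + 1996\right) 36517 = 29844 \cdot 36517 = 1089813348$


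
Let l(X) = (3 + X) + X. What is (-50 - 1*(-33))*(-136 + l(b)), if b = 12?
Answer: 1853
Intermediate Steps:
l(X) = 3 + 2*X
(-50 - 1*(-33))*(-136 + l(b)) = (-50 - 1*(-33))*(-136 + (3 + 2*12)) = (-50 + 33)*(-136 + (3 + 24)) = -17*(-136 + 27) = -17*(-109) = 1853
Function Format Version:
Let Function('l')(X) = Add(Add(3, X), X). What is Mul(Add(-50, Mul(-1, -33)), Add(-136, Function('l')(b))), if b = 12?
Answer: 1853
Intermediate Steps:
Function('l')(X) = Add(3, Mul(2, X))
Mul(Add(-50, Mul(-1, -33)), Add(-136, Function('l')(b))) = Mul(Add(-50, Mul(-1, -33)), Add(-136, Add(3, Mul(2, 12)))) = Mul(Add(-50, 33), Add(-136, Add(3, 24))) = Mul(-17, Add(-136, 27)) = Mul(-17, -109) = 1853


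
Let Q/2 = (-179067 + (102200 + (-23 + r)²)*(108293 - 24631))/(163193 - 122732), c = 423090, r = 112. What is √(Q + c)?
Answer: 4*√9987171985765/13487 ≈ 937.27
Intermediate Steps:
Q = 6141842690/13487 (Q = 2*((-179067 + (102200 + (-23 + 112)²)*(108293 - 24631))/(163193 - 122732)) = 2*((-179067 + (102200 + 89²)*83662)/40461) = 2*((-179067 + (102200 + 7921)*83662)*(1/40461)) = 2*((-179067 + 110121*83662)*(1/40461)) = 2*((-179067 + 9212943102)*(1/40461)) = 2*(9212764035*(1/40461)) = 2*(3070921345/13487) = 6141842690/13487 ≈ 4.5539e+5)
√(Q + c) = √(6141842690/13487 + 423090) = √(11848057520/13487) = 4*√9987171985765/13487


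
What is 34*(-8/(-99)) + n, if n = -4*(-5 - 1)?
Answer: 2648/99 ≈ 26.747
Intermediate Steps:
n = 24 (n = -4*(-6) = 24)
34*(-8/(-99)) + n = 34*(-8/(-99)) + 24 = 34*(-8*(-1/99)) + 24 = 34*(8/99) + 24 = 272/99 + 24 = 2648/99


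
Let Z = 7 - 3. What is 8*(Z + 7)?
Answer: 88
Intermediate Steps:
Z = 4
8*(Z + 7) = 8*(4 + 7) = 8*11 = 88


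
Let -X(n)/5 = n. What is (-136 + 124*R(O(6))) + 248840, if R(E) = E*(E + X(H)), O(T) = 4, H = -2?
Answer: 255648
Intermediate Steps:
X(n) = -5*n
R(E) = E*(10 + E) (R(E) = E*(E - 5*(-2)) = E*(E + 10) = E*(10 + E))
(-136 + 124*R(O(6))) + 248840 = (-136 + 124*(4*(10 + 4))) + 248840 = (-136 + 124*(4*14)) + 248840 = (-136 + 124*56) + 248840 = (-136 + 6944) + 248840 = 6808 + 248840 = 255648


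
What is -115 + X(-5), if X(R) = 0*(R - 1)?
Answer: -115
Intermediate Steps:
X(R) = 0 (X(R) = 0*(-1 + R) = 0)
-115 + X(-5) = -115 + 0 = -115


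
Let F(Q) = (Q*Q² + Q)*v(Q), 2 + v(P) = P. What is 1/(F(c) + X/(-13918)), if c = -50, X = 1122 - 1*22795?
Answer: 13918/90503208473 ≈ 1.5378e-7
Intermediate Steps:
v(P) = -2 + P
X = -21673 (X = 1122 - 22795 = -21673)
F(Q) = (-2 + Q)*(Q + Q³) (F(Q) = (Q*Q² + Q)*(-2 + Q) = (Q³ + Q)*(-2 + Q) = (Q + Q³)*(-2 + Q) = (-2 + Q)*(Q + Q³))
1/(F(c) + X/(-13918)) = 1/(-50*(1 + (-50)²)*(-2 - 50) - 21673/(-13918)) = 1/(-50*(1 + 2500)*(-52) - 21673*(-1/13918)) = 1/(-50*2501*(-52) + 21673/13918) = 1/(6502600 + 21673/13918) = 1/(90503208473/13918) = 13918/90503208473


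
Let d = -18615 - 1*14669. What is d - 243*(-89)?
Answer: -11657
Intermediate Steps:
d = -33284 (d = -18615 - 14669 = -33284)
d - 243*(-89) = -33284 - 243*(-89) = -33284 - 1*(-21627) = -33284 + 21627 = -11657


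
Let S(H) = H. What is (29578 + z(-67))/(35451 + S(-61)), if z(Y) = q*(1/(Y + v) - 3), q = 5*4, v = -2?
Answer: 1018361/1220955 ≈ 0.83407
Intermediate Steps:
q = 20
z(Y) = -60 + 20/(-2 + Y) (z(Y) = 20*(1/(Y - 2) - 3) = 20*(1/(-2 + Y) - 3) = 20*(-3 + 1/(-2 + Y)) = -60 + 20/(-2 + Y))
(29578 + z(-67))/(35451 + S(-61)) = (29578 + 20*(7 - 3*(-67))/(-2 - 67))/(35451 - 61) = (29578 + 20*(7 + 201)/(-69))/35390 = (29578 + 20*(-1/69)*208)*(1/35390) = (29578 - 4160/69)*(1/35390) = (2036722/69)*(1/35390) = 1018361/1220955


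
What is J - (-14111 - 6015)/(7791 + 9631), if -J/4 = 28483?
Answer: -992451589/8711 ≈ -1.1393e+5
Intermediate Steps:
J = -113932 (J = -4*28483 = -113932)
J - (-14111 - 6015)/(7791 + 9631) = -113932 - (-14111 - 6015)/(7791 + 9631) = -113932 - (-20126)/17422 = -113932 - 1*(-10063/8711) = -113932 + 10063/8711 = -992451589/8711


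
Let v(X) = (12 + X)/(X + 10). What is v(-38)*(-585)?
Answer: -7605/14 ≈ -543.21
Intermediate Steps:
v(X) = (12 + X)/(10 + X)
v(-38)*(-585) = ((12 - 38)/(10 - 38))*(-585) = (-26/(-28))*(-585) = -1/28*(-26)*(-585) = (13/14)*(-585) = -7605/14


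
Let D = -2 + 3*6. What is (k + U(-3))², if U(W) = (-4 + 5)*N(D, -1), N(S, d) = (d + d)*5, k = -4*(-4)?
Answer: 36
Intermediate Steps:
k = 16
D = 16 (D = -2 + 18 = 16)
N(S, d) = 10*d (N(S, d) = (2*d)*5 = 10*d)
U(W) = -10 (U(W) = (-4 + 5)*(10*(-1)) = 1*(-10) = -10)
(k + U(-3))² = (16 - 10)² = 6² = 36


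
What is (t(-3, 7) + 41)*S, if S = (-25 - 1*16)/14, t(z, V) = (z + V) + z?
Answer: -123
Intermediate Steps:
t(z, V) = V + 2*z (t(z, V) = (V + z) + z = V + 2*z)
S = -41/14 (S = (-25 - 16)*(1/14) = -41*1/14 = -41/14 ≈ -2.9286)
(t(-3, 7) + 41)*S = ((7 + 2*(-3)) + 41)*(-41/14) = ((7 - 6) + 41)*(-41/14) = (1 + 41)*(-41/14) = 42*(-41/14) = -123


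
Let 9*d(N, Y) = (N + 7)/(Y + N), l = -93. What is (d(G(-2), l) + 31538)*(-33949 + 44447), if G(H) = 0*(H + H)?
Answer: 277118844902/837 ≈ 3.3109e+8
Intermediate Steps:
G(H) = 0 (G(H) = 0*(2*H) = 0)
d(N, Y) = (7 + N)/(9*(N + Y)) (d(N, Y) = ((N + 7)/(Y + N))/9 = ((7 + N)/(N + Y))/9 = (7 + N)/(9*(N + Y)))
(d(G(-2), l) + 31538)*(-33949 + 44447) = ((7 + 0)/(9*(0 - 93)) + 31538)*(-33949 + 44447) = ((1/9)*7/(-93) + 31538)*10498 = ((1/9)*(-1/93)*7 + 31538)*10498 = (-7/837 + 31538)*10498 = (26397299/837)*10498 = 277118844902/837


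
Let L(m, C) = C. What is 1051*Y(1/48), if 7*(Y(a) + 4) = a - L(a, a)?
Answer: -4204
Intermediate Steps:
Y(a) = -4 (Y(a) = -4 + (a - a)/7 = -4 + (⅐)*0 = -4 + 0 = -4)
1051*Y(1/48) = 1051*(-4) = -4204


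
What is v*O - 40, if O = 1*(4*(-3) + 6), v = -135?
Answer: 770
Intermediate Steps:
O = -6 (O = 1*(-12 + 6) = 1*(-6) = -6)
v*O - 40 = -135*(-6) - 40 = 810 - 40 = 770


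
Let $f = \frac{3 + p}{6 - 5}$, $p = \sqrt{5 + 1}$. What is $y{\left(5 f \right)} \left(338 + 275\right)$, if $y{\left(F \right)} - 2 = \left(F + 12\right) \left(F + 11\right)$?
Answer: $523502 + 162445 \sqrt{6} \approx 9.2141 \cdot 10^{5}$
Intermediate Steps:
$p = \sqrt{6} \approx 2.4495$
$f = 3 + \sqrt{6}$ ($f = \frac{3 + \sqrt{6}}{6 - 5} = \frac{3 + \sqrt{6}}{1} = \left(3 + \sqrt{6}\right) 1 = 3 + \sqrt{6} \approx 5.4495$)
$y{\left(F \right)} = 2 + \left(11 + F\right) \left(12 + F\right)$ ($y{\left(F \right)} = 2 + \left(F + 12\right) \left(F + 11\right) = 2 + \left(12 + F\right) \left(11 + F\right) = 2 + \left(11 + F\right) \left(12 + F\right)$)
$y{\left(5 f \right)} \left(338 + 275\right) = \left(134 + \left(5 \left(3 + \sqrt{6}\right)\right)^{2} + 23 \cdot 5 \left(3 + \sqrt{6}\right)\right) \left(338 + 275\right) = \left(134 + \left(15 + 5 \sqrt{6}\right)^{2} + 23 \left(15 + 5 \sqrt{6}\right)\right) 613 = \left(134 + \left(15 + 5 \sqrt{6}\right)^{2} + \left(345 + 115 \sqrt{6}\right)\right) 613 = \left(479 + \left(15 + 5 \sqrt{6}\right)^{2} + 115 \sqrt{6}\right) 613 = 293627 + 613 \left(15 + 5 \sqrt{6}\right)^{2} + 70495 \sqrt{6}$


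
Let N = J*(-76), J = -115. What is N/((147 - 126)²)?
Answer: 8740/441 ≈ 19.819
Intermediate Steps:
N = 8740 (N = -115*(-76) = 8740)
N/((147 - 126)²) = 8740/((147 - 126)²) = 8740/(21²) = 8740/441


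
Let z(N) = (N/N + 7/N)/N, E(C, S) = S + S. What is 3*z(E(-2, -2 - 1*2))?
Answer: -3/64 ≈ -0.046875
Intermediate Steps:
E(C, S) = 2*S
z(N) = (1 + 7/N)/N
3*z(E(-2, -2 - 1*2)) = 3*((7 + 2*(-2 - 1*2))/(2*(-2 - 1*2))**2) = 3*((7 + 2*(-2 - 2))/(2*(-2 - 2))**2) = 3*((7 + 2*(-4))/(2*(-4))**2) = 3*((7 - 8)/(-8)**2) = 3*((1/64)*(-1)) = 3*(-1/64) = -3/64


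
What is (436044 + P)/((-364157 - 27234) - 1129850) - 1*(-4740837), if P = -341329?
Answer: 7211955524002/1521241 ≈ 4.7408e+6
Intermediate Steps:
(436044 + P)/((-364157 - 27234) - 1129850) - 1*(-4740837) = (436044 - 341329)/((-364157 - 27234) - 1129850) - 1*(-4740837) = 94715/(-391391 - 1129850) + 4740837 = 94715/(-1521241) + 4740837 = 94715*(-1/1521241) + 4740837 = -94715/1521241 + 4740837 = 7211955524002/1521241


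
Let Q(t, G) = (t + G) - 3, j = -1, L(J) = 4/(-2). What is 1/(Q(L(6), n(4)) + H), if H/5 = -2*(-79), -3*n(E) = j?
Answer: 3/2356 ≈ 0.0012733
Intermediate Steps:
L(J) = -2 (L(J) = 4*(-1/2) = -2)
n(E) = 1/3 (n(E) = -1/3*(-1) = 1/3)
Q(t, G) = -3 + G + t (Q(t, G) = (G + t) - 3 = -3 + G + t)
H = 790 (H = 5*(-2*(-79)) = 5*158 = 790)
1/(Q(L(6), n(4)) + H) = 1/((-3 + 1/3 - 2) + 790) = 1/(-14/3 + 790) = 1/(2356/3) = 3/2356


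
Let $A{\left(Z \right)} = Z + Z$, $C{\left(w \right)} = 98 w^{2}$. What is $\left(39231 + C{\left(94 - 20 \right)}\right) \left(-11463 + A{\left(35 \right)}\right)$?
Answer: $-6560989447$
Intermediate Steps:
$A{\left(Z \right)} = 2 Z$
$\left(39231 + C{\left(94 - 20 \right)}\right) \left(-11463 + A{\left(35 \right)}\right) = \left(39231 + 98 \left(94 - 20\right)^{2}\right) \left(-11463 + 2 \cdot 35\right) = \left(39231 + 98 \cdot 74^{2}\right) \left(-11463 + 70\right) = \left(39231 + 98 \cdot 5476\right) \left(-11393\right) = \left(39231 + 536648\right) \left(-11393\right) = 575879 \left(-11393\right) = -6560989447$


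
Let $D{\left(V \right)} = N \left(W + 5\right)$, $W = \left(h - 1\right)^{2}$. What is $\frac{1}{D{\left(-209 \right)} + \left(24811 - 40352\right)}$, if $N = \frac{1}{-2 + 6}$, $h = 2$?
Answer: $- \frac{2}{31079} \approx -6.4352 \cdot 10^{-5}$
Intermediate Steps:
$N = \frac{1}{4} \approx 0.25$
$W = 1$ ($W = \left(2 - 1\right)^{2} = 1^{2} = 1$)
$D{\left(V \right)} = \frac{3}{2}$ ($D{\left(V \right)} = \frac{1 + 5}{4} = \frac{1}{4} \cdot 6 = \frac{3}{2}$)
$\frac{1}{D{\left(-209 \right)} + \left(24811 - 40352\right)} = \frac{1}{\frac{3}{2} + \left(24811 - 40352\right)} = \frac{1}{\frac{3}{2} - 15541} = \frac{1}{- \frac{31079}{2}} = - \frac{2}{31079}$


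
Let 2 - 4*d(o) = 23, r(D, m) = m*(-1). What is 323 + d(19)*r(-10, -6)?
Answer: 583/2 ≈ 291.50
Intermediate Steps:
r(D, m) = -m
d(o) = -21/4 (d(o) = ½ - ¼*23 = ½ - 23/4 = -21/4)
323 + d(19)*r(-10, -6) = 323 - (-21)*(-6)/4 = 323 - 21/4*6 = 323 - 63/2 = 583/2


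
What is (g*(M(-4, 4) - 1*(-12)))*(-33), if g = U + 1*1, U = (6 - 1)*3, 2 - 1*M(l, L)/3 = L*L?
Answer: 15840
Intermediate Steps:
M(l, L) = 6 - 3*L**2 (M(l, L) = 6 - 3*L*L = 6 - 3*L**2)
U = 15 (U = 5*3 = 15)
g = 16 (g = 15 + 1*1 = 15 + 1 = 16)
(g*(M(-4, 4) - 1*(-12)))*(-33) = (16*((6 - 3*4**2) - 1*(-12)))*(-33) = (16*((6 - 3*16) + 12))*(-33) = (16*((6 - 48) + 12))*(-33) = (16*(-42 + 12))*(-33) = (16*(-30))*(-33) = -480*(-33) = 15840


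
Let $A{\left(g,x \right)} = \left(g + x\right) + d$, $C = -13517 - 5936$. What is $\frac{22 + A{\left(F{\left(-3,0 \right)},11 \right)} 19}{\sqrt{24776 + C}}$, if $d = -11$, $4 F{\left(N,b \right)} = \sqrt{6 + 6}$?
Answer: $\frac{\sqrt{5323} \left(44 + 19 \sqrt{3}\right)}{10646} \approx 0.52707$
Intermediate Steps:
$C = -19453$
$F{\left(N,b \right)} = \frac{\sqrt{3}}{2}$ ($F{\left(N,b \right)} = \frac{\sqrt{6 + 6}}{4} = \frac{\sqrt{12}}{4} = \frac{2 \sqrt{3}}{4} = \frac{\sqrt{3}}{2}$)
$A{\left(g,x \right)} = -11 + g + x$ ($A{\left(g,x \right)} = \left(g + x\right) - 11 = -11 + g + x$)
$\frac{22 + A{\left(F{\left(-3,0 \right)},11 \right)} 19}{\sqrt{24776 + C}} = \frac{22 + \left(-11 + \frac{\sqrt{3}}{2} + 11\right) 19}{\sqrt{24776 - 19453}} = \frac{22 + \frac{\sqrt{3}}{2} \cdot 19}{\sqrt{5323}} = \left(22 + \frac{19 \sqrt{3}}{2}\right) \frac{\sqrt{5323}}{5323} = \frac{\sqrt{5323} \left(22 + \frac{19 \sqrt{3}}{2}\right)}{5323}$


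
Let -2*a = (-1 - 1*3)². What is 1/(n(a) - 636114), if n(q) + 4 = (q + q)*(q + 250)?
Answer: -1/639990 ≈ -1.5625e-6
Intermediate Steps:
a = -8 (a = -(-1 - 1*3)²/2 = -(-1 - 3)²/2 = -½*(-4)² = -½*16 = -8)
n(q) = -4 + 2*q*(250 + q) (n(q) = -4 + (q + q)*(q + 250) = -4 + (2*q)*(250 + q) = -4 + 2*q*(250 + q))
1/(n(a) - 636114) = 1/((-4 + 2*(-8)² + 500*(-8)) - 636114) = 1/((-4 + 2*64 - 4000) - 636114) = 1/((-4 + 128 - 4000) - 636114) = 1/(-3876 - 636114) = 1/(-639990) = -1/639990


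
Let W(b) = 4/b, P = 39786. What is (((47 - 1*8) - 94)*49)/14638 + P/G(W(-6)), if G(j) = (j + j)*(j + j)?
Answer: 1310361023/58552 ≈ 22379.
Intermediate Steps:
G(j) = 4*j² (G(j) = (2*j)*(2*j) = 4*j²)
(((47 - 1*8) - 94)*49)/14638 + P/G(W(-6)) = (((47 - 1*8) - 94)*49)/14638 + 39786/((4*(4/(-6))²)) = (((47 - 8) - 94)*49)*(1/14638) + 39786/((4*(4*(-⅙))²)) = ((39 - 94)*49)*(1/14638) + 39786/((4*(-⅔)²)) = -55*49*(1/14638) + 39786/((4*(4/9))) = -2695*1/14638 + 39786/(16/9) = -2695/14638 + 39786*(9/16) = -2695/14638 + 179037/8 = 1310361023/58552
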